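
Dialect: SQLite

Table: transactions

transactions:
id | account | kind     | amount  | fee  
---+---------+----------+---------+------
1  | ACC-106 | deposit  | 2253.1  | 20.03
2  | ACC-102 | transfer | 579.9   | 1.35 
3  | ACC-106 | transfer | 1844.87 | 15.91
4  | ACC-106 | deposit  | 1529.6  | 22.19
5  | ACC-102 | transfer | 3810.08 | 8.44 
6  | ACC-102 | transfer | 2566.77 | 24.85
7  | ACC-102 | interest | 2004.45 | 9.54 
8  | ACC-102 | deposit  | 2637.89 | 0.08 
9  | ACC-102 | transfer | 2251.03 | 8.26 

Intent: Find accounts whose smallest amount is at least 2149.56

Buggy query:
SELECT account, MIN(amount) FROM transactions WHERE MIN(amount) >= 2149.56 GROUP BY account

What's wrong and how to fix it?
Bug: Aggregates like MIN are computed per group after WHERE runs

Fix: Replace WHERE with HAVING after the GROUP BY

Corrected query:
SELECT account, MIN(amount) FROM transactions GROUP BY account HAVING MIN(amount) >= 2149.56

Result:
(no rows)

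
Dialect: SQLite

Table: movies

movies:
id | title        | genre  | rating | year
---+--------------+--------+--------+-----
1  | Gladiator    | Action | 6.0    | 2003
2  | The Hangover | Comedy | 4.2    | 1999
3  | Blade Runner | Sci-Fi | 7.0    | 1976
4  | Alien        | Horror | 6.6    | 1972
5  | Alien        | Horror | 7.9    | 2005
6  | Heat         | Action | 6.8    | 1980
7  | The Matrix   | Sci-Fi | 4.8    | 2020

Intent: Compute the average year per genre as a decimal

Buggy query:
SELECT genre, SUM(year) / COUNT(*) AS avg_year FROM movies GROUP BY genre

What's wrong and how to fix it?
Bug: Both operands are integers, so '/' performs integer division and truncates

Fix: Multiply by 1.0 (or CAST to REAL) to force floating-point division

Corrected query:
SELECT genre, SUM(year) * 1.0 / COUNT(*) AS avg_year FROM movies GROUP BY genre

Result:
genre  | avg_year
-------+---------
Action | 1991.5  
Comedy | 1999    
Horror | 1988.5  
Sci-Fi | 1998    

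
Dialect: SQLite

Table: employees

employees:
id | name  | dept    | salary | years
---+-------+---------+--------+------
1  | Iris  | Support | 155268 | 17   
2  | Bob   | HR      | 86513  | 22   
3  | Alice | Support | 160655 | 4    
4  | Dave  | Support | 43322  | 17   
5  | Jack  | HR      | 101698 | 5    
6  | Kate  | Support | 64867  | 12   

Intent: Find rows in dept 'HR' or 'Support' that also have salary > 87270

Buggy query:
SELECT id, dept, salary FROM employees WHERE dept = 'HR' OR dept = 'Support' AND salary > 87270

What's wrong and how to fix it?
Bug: Without parentheses, AND is evaluated before OR, so the salary filter only applies to the 'Support' branch

Fix: Group the OR with parentheses (or use IN), then AND the threshold

Corrected query:
SELECT id, dept, salary FROM employees WHERE (dept = 'HR' OR dept = 'Support') AND salary > 87270

Result:
id | dept    | salary
---+---------+-------
1  | Support | 155268
3  | Support | 160655
5  | HR      | 101698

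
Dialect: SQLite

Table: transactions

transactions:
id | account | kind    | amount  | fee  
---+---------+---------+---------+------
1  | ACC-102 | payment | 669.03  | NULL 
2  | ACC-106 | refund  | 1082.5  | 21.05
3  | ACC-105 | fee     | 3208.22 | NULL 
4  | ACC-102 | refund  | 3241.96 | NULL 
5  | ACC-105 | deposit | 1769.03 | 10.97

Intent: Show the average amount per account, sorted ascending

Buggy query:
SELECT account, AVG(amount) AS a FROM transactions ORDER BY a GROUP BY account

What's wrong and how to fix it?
Bug: ORDER BY appears before GROUP BY; SQL clause order requires GROUP BY first

Fix: Reorder: SELECT … FROM … GROUP BY … ORDER BY …

Corrected query:
SELECT account, AVG(amount) AS a FROM transactions GROUP BY account ORDER BY a

Result:
account | a       
--------+---------
ACC-106 | 1082.5  
ACC-102 | 1955.495
ACC-105 | 2488.625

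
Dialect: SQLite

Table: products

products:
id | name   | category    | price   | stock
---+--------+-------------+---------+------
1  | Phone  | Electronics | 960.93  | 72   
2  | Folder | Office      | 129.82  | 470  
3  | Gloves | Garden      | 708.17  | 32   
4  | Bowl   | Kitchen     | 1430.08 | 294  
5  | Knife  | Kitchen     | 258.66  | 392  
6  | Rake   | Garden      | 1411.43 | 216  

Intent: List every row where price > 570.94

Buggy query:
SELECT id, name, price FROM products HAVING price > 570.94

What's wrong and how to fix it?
Bug: HAVING filters the output of aggregation, but this query has no GROUP BY and no aggregate functions, so SQLite rejects it (HAVING clause on a non-aggregate query); the condition here is per row

Fix: Replace HAVING with WHERE since the condition applies to individual rows

Corrected query:
SELECT id, name, price FROM products WHERE price > 570.94

Result:
id | name   | price  
---+--------+--------
1  | Phone  | 960.93 
3  | Gloves | 708.17 
4  | Bowl   | 1430.08
6  | Rake   | 1411.43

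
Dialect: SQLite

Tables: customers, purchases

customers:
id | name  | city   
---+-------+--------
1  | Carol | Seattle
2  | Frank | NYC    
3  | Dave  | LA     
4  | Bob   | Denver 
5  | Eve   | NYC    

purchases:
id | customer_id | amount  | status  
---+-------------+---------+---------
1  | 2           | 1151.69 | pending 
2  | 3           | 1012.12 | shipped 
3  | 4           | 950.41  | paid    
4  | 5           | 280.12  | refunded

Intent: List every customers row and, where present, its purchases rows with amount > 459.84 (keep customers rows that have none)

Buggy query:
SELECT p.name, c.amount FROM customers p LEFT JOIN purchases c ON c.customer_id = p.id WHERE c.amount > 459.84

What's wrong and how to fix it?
Bug: Filtering c.amount in WHERE discards the NULL rows produced by LEFT JOIN, turning it into an inner join

Fix: Move the right-table condition into the ON clause so unmatched parents are kept

Corrected query:
SELECT p.name, c.amount FROM customers p LEFT JOIN purchases c ON c.customer_id = p.id AND c.amount > 459.84

Result:
name  | amount 
------+--------
Carol | NULL   
Frank | 1151.69
Dave  | 1012.12
Bob   | 950.41 
Eve   | NULL   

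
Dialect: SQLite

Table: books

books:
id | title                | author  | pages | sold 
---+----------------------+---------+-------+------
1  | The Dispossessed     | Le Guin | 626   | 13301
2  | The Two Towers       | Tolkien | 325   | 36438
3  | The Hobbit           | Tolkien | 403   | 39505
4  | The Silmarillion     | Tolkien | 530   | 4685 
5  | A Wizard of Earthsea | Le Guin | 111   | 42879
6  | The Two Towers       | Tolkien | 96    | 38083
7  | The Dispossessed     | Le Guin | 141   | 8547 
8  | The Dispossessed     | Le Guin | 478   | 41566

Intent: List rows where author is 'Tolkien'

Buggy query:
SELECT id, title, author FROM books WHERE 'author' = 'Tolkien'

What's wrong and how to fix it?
Bug: Single quotes denote string literals in SQL; the column name is being compared as a constant string

Fix: Remove the quotes around the column name (or use double quotes for an identifier)

Corrected query:
SELECT id, title, author FROM books WHERE author = 'Tolkien'

Result:
id | title            | author 
---+------------------+--------
2  | The Two Towers   | Tolkien
3  | The Hobbit       | Tolkien
4  | The Silmarillion | Tolkien
6  | The Two Towers   | Tolkien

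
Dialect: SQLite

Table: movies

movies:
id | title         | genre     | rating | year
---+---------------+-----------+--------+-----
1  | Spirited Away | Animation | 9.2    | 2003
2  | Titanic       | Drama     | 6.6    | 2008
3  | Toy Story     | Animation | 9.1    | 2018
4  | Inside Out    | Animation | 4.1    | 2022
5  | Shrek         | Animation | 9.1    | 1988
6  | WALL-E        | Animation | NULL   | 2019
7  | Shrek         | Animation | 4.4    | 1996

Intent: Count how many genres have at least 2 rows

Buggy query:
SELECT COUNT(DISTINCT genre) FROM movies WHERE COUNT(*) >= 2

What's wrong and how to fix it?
Bug: COUNT(*) cannot appear in WHERE; the per-group count doesn't exist yet

Fix: Group first with HAVING COUNT(*) >= 2, then COUNT the resulting groups

Corrected query:
SELECT COUNT(*) FROM (SELECT genre FROM movies GROUP BY genre HAVING COUNT(*) >= 2)

Result:
COUNT(*)
--------
1       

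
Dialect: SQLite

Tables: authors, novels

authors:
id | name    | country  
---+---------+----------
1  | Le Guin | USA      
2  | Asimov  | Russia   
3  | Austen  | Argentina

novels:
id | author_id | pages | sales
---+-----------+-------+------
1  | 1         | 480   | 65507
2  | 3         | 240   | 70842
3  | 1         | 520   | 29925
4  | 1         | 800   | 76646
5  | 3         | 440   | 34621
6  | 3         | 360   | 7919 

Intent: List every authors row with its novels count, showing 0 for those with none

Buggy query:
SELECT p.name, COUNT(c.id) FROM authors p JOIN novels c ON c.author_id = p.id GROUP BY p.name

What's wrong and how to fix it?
Bug: An inner join excludes parents with zero children

Fix: Switch to LEFT JOIN to retain unmatched parent rows

Corrected query:
SELECT p.name, COUNT(c.id) FROM authors p LEFT JOIN novels c ON c.author_id = p.id GROUP BY p.name

Result:
name    | COUNT(c.id)
--------+------------
Asimov  | 0          
Austen  | 3          
Le Guin | 3          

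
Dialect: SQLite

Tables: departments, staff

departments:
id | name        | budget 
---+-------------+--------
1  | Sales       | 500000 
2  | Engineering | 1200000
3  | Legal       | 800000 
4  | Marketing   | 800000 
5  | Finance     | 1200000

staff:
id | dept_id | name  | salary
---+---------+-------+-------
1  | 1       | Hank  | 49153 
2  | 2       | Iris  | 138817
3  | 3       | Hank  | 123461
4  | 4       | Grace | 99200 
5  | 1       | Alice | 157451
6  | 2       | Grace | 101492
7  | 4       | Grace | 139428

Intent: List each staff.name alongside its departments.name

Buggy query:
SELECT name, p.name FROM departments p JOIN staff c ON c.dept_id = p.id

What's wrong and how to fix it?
Bug: Both tables have a 'name' column; the unqualified reference is ambiguous

Fix: Qualify the column with its table alias (c.name)

Corrected query:
SELECT c.name, p.name FROM departments p JOIN staff c ON c.dept_id = p.id

Result:
name  | name       
------+------------
Hank  | Sales      
Iris  | Engineering
Hank  | Legal      
Grace | Marketing  
Alice | Sales      
Grace | Engineering
Grace | Marketing  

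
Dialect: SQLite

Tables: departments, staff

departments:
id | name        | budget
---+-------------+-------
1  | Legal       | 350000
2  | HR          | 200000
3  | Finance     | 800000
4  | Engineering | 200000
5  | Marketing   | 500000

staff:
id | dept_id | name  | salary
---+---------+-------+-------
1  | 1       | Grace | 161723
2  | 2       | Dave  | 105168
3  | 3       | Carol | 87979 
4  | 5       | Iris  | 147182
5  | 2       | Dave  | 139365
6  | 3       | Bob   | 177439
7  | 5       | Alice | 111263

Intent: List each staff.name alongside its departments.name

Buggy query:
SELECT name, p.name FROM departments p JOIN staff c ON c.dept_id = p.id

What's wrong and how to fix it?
Bug: Both tables have a 'name' column; the unqualified reference is ambiguous

Fix: Prefix ambiguous columns with the table alias

Corrected query:
SELECT c.name, p.name FROM departments p JOIN staff c ON c.dept_id = p.id

Result:
name  | name     
------+----------
Grace | Legal    
Dave  | HR       
Carol | Finance  
Iris  | Marketing
Dave  | HR       
Bob   | Finance  
Alice | Marketing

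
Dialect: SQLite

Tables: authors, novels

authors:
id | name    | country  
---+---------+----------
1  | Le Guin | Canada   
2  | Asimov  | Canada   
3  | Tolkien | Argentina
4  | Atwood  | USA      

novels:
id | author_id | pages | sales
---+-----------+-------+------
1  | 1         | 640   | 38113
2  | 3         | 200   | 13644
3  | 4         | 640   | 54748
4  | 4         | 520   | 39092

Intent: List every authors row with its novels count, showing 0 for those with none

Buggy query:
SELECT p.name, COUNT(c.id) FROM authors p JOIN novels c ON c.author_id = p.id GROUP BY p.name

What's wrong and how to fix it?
Bug: An inner join excludes parents with zero children

Fix: Switch to LEFT JOIN to retain unmatched parent rows

Corrected query:
SELECT p.name, COUNT(c.id) FROM authors p LEFT JOIN novels c ON c.author_id = p.id GROUP BY p.name

Result:
name    | COUNT(c.id)
--------+------------
Asimov  | 0          
Atwood  | 2          
Le Guin | 1          
Tolkien | 1          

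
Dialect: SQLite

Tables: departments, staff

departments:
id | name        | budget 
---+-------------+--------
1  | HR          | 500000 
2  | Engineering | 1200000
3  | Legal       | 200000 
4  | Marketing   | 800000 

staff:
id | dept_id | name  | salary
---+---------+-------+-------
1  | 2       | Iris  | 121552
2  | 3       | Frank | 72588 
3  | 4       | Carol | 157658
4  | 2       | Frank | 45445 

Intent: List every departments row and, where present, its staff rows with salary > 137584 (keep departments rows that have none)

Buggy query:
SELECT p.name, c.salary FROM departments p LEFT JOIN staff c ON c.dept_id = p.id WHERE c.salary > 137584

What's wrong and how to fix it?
Bug: A WHERE condition on the right-hand table after LEFT JOIN drops unmatched parents

Fix: Move the right-table condition into the ON clause so unmatched parents are kept

Corrected query:
SELECT p.name, c.salary FROM departments p LEFT JOIN staff c ON c.dept_id = p.id AND c.salary > 137584

Result:
name        | salary
------------+-------
HR          | NULL  
Engineering | NULL  
Legal       | NULL  
Marketing   | 157658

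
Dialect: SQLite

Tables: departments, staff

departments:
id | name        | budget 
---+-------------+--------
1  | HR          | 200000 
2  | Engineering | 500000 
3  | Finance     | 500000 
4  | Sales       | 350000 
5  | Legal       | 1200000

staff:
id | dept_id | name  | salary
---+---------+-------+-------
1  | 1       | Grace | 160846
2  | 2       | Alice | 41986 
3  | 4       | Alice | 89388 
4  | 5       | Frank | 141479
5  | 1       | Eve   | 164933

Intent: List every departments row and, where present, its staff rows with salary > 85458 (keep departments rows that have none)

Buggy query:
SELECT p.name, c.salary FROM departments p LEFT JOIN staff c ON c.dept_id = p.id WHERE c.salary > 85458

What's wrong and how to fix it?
Bug: A WHERE condition on the right-hand table after LEFT JOIN drops unmatched parents

Fix: Put 'c.salary > 85458' in the JOIN's ON clause instead of WHERE

Corrected query:
SELECT p.name, c.salary FROM departments p LEFT JOIN staff c ON c.dept_id = p.id AND c.salary > 85458

Result:
name        | salary
------------+-------
HR          | 160846
HR          | 164933
Engineering | NULL  
Finance     | NULL  
Sales       | 89388 
Legal       | 141479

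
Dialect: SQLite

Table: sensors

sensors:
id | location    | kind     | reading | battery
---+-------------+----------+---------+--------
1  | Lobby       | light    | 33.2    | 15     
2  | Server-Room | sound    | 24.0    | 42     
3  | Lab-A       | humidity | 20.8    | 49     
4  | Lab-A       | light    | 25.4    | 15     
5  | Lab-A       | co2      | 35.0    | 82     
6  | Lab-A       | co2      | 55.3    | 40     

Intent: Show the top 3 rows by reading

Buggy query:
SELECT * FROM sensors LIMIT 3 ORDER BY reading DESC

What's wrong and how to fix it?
Bug: LIMIT must come after ORDER BY

Fix: Swap the clauses: ORDER BY first, then LIMIT

Corrected query:
SELECT * FROM sensors ORDER BY reading DESC LIMIT 3

Result:
id | location | kind  | reading | battery
---+----------+-------+---------+--------
6  | Lab-A    | co2   | 55.3    | 40     
5  | Lab-A    | co2   | 35      | 82     
1  | Lobby    | light | 33.2    | 15     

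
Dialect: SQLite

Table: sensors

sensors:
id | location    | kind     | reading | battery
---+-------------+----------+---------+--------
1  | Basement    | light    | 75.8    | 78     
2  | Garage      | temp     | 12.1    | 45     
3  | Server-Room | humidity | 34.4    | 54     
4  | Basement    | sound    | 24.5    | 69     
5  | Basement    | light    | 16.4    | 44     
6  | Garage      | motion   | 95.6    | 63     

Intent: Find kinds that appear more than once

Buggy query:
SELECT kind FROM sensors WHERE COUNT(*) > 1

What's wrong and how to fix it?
Bug: COUNT(*) is an aggregate and cannot be used in WHERE

Fix: GROUP BY kind, then filter groups with HAVING COUNT(*) > 1

Corrected query:
SELECT kind FROM sensors GROUP BY kind HAVING COUNT(*) > 1

Result:
kind 
-----
light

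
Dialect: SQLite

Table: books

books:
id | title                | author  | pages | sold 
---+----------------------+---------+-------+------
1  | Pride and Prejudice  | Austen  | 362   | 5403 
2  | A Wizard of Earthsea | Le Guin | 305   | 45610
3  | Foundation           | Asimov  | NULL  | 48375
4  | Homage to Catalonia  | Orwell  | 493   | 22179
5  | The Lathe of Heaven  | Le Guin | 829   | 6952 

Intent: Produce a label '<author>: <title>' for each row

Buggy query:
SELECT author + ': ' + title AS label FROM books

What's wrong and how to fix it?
Bug: SQLite uses || for string concatenation; + coerces text to numbers (yielding 0)

Fix: Replace + with || to concatenate text

Corrected query:
SELECT author || ': ' || title AS label FROM books

Result:
label                        
-----------------------------
Austen: Pride and Prejudice  
Le Guin: A Wizard of Earthsea
Asimov: Foundation           
Orwell: Homage to Catalonia  
Le Guin: The Lathe of Heaven 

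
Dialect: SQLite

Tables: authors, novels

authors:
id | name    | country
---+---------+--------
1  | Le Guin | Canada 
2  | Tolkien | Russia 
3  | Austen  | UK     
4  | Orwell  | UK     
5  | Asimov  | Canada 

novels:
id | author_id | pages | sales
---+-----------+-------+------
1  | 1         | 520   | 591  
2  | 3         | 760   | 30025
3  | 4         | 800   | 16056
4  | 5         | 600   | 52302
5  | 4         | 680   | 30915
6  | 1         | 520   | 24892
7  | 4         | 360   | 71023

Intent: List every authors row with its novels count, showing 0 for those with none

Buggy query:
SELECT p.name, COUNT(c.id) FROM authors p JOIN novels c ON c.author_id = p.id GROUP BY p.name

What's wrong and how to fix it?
Bug: An inner join excludes parents with zero children

Fix: Use LEFT JOIN so parents without children still appear (COUNT(c.id) gives 0)

Corrected query:
SELECT p.name, COUNT(c.id) FROM authors p LEFT JOIN novels c ON c.author_id = p.id GROUP BY p.name

Result:
name    | COUNT(c.id)
--------+------------
Asimov  | 1          
Austen  | 1          
Le Guin | 2          
Orwell  | 3          
Tolkien | 0          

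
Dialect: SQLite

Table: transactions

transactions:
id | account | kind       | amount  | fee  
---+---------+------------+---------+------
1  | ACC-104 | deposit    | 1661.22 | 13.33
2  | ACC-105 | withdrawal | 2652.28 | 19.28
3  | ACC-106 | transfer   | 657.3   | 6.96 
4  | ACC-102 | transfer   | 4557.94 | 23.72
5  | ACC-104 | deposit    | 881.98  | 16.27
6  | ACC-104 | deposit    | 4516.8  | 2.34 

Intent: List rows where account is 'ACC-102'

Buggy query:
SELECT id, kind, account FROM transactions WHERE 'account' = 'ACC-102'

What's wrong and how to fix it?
Bug: Single quotes denote string literals in SQL; the column name is being compared as a constant string

Fix: Remove the quotes around the column name (or use double quotes for an identifier)

Corrected query:
SELECT id, kind, account FROM transactions WHERE account = 'ACC-102'

Result:
id | kind     | account
---+----------+--------
4  | transfer | ACC-102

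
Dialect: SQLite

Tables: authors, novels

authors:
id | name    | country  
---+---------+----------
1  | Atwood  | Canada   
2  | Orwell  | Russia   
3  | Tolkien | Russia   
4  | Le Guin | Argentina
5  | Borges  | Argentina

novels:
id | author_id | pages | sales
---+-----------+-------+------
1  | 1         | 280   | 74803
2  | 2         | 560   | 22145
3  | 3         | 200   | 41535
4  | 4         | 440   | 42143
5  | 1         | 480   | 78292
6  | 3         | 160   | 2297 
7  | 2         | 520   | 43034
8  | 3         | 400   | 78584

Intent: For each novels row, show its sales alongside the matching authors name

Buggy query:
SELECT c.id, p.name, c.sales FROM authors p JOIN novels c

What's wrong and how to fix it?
Bug: JOIN with no ON clause produces a cartesian product; every novels row pairs with every authors row

Fix: Specify the join condition linking the foreign key to the parent id

Corrected query:
SELECT c.id, p.name, c.sales FROM authors p JOIN novels c ON c.author_id = p.id

Result:
id | name    | sales
---+---------+------
1  | Atwood  | 74803
2  | Orwell  | 22145
3  | Tolkien | 41535
4  | Le Guin | 42143
5  | Atwood  | 78292
6  | Tolkien | 2297 
7  | Orwell  | 43034
8  | Tolkien | 78584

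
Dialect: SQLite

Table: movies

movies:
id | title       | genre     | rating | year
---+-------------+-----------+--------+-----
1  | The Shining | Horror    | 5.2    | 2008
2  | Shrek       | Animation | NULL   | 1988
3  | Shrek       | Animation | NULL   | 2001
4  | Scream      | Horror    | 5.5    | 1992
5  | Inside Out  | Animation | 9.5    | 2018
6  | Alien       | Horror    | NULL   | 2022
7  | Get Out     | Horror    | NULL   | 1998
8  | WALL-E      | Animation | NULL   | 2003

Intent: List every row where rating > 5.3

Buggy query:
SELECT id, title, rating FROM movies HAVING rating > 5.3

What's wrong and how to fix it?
Bug: HAVING filters the output of aggregation, but this query has no GROUP BY and no aggregate functions, so SQLite rejects it (HAVING clause on a non-aggregate query); the condition here is per row

Fix: Replace HAVING with WHERE since the condition applies to individual rows

Corrected query:
SELECT id, title, rating FROM movies WHERE rating > 5.3

Result:
id | title      | rating
---+------------+-------
4  | Scream     | 5.5   
5  | Inside Out | 9.5   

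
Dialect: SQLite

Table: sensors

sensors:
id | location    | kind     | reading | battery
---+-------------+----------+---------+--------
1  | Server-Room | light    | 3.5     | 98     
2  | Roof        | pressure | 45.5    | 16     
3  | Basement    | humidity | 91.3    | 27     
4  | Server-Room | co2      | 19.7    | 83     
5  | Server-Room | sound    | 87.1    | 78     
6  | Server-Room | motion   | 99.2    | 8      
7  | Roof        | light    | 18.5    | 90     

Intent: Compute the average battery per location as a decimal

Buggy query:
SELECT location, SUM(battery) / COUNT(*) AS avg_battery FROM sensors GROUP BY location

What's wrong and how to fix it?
Bug: SUM(battery) and COUNT(*) are both integers; the division truncates the fractional part

Fix: Multiply by 1.0 (or CAST to REAL) to force floating-point division

Corrected query:
SELECT location, SUM(battery) * 1.0 / COUNT(*) AS avg_battery FROM sensors GROUP BY location

Result:
location    | avg_battery
------------+------------
Basement    | 27         
Roof        | 53         
Server-Room | 66.75      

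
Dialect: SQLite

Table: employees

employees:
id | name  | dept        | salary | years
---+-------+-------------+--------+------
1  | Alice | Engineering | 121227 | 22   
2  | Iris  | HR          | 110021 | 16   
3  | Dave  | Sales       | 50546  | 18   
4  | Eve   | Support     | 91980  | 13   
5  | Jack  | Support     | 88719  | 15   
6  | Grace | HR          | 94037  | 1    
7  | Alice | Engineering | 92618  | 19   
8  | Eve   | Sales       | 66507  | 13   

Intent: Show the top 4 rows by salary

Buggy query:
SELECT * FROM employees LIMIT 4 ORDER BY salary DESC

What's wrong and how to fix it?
Bug: LIMIT must come after ORDER BY

Fix: Swap the clauses: ORDER BY first, then LIMIT

Corrected query:
SELECT * FROM employees ORDER BY salary DESC LIMIT 4

Result:
id | name  | dept        | salary | years
---+-------+-------------+--------+------
1  | Alice | Engineering | 121227 | 22   
2  | Iris  | HR          | 110021 | 16   
6  | Grace | HR          | 94037  | 1    
7  | Alice | Engineering | 92618  | 19   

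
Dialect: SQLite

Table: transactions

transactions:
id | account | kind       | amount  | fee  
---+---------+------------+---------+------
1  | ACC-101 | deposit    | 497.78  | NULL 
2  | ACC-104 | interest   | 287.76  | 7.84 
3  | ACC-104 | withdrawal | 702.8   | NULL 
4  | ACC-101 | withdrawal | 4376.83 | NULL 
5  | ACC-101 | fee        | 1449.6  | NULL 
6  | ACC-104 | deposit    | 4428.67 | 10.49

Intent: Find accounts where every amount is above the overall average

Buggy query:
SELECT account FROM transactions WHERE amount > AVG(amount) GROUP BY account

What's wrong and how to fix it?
Bug: WHERE evaluates per row before aggregation, so AVG() is unavailable

Fix: Compute the overall average in a scalar subquery and compare each group's MIN against it in HAVING

Corrected query:
SELECT account FROM transactions GROUP BY account HAVING MIN(amount) > (SELECT AVG(amount) FROM transactions)

Result:
(no rows)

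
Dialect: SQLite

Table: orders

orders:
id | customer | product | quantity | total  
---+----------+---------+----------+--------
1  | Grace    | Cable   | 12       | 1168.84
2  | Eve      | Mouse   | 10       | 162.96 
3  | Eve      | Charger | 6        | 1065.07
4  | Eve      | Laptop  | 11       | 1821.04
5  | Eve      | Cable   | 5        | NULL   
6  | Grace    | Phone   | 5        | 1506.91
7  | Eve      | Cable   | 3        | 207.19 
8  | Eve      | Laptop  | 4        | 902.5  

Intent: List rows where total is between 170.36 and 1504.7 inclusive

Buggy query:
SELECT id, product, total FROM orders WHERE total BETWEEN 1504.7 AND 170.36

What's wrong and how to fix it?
Bug: BETWEEN expects the lower bound first; with 1504.7 AND 170.36 the range is empty

Fix: Swap the bounds so the smaller value comes first

Corrected query:
SELECT id, product, total FROM orders WHERE total BETWEEN 170.36 AND 1504.7

Result:
id | product | total  
---+---------+--------
1  | Cable   | 1168.84
3  | Charger | 1065.07
7  | Cable   | 207.19 
8  | Laptop  | 902.5  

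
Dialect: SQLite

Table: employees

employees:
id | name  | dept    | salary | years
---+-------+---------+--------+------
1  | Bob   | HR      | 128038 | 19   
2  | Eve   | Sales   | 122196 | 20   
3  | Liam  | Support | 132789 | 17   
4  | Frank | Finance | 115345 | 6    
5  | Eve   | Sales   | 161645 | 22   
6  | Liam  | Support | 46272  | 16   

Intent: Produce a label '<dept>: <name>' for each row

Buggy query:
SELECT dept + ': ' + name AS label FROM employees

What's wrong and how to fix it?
Bug: '+' is numeric addition; on text columns SQLite converts them to 0 instead of concatenating

Fix: Replace + with || to concatenate text

Corrected query:
SELECT dept || ': ' || name AS label FROM employees

Result:
label         
--------------
HR: Bob       
Sales: Eve    
Support: Liam 
Finance: Frank
Sales: Eve    
Support: Liam 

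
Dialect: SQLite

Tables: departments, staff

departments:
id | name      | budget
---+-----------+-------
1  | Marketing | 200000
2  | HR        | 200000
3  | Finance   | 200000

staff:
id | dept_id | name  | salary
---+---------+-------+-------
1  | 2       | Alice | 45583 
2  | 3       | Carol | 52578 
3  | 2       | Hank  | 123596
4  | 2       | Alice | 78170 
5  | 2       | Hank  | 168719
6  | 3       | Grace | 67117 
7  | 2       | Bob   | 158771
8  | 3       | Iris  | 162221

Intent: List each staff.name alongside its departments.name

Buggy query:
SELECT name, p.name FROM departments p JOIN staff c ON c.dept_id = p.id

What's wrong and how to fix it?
Bug: 'name' exists in both joined tables, so the database can't tell which one is meant

Fix: Qualify the column with its table alias (c.name)

Corrected query:
SELECT c.name, p.name FROM departments p JOIN staff c ON c.dept_id = p.id

Result:
name  | name   
------+--------
Alice | HR     
Carol | Finance
Hank  | HR     
Alice | HR     
Hank  | HR     
Grace | Finance
Bob   | HR     
Iris  | Finance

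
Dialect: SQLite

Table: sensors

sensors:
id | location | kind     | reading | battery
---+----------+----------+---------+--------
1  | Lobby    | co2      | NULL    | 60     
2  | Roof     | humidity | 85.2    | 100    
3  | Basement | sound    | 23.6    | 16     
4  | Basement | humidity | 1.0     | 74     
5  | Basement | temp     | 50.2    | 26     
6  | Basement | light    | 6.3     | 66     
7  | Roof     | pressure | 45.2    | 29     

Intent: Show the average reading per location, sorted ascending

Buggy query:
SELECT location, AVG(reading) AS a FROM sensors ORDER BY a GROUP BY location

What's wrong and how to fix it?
Bug: GROUP BY must precede ORDER BY

Fix: Reorder: SELECT … FROM … GROUP BY … ORDER BY …

Corrected query:
SELECT location, AVG(reading) AS a FROM sensors GROUP BY location ORDER BY a

Result:
location | a     
---------+-------
Lobby    | NULL  
Basement | 20.275
Roof     | 65.2  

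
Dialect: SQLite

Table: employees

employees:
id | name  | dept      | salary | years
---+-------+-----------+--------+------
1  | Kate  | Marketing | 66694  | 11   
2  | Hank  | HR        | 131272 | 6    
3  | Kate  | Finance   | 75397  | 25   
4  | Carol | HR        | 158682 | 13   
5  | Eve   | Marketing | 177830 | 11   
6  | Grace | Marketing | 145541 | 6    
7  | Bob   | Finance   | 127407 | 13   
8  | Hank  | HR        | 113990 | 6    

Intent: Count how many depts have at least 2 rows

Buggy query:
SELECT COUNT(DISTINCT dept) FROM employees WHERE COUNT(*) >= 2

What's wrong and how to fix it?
Bug: COUNT(*) cannot appear in WHERE; the per-group count doesn't exist yet

Fix: Group first with HAVING COUNT(*) >= 2, then COUNT the resulting groups

Corrected query:
SELECT COUNT(*) FROM (SELECT dept FROM employees GROUP BY dept HAVING COUNT(*) >= 2)

Result:
COUNT(*)
--------
3       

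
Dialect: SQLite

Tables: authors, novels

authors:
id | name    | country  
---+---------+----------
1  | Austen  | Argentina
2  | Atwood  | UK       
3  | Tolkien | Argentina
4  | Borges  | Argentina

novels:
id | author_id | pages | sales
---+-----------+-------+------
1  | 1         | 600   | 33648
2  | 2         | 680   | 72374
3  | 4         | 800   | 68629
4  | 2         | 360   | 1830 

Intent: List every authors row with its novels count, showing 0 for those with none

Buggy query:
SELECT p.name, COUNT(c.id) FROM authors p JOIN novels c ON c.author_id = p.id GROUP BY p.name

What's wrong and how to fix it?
Bug: INNER JOIN drops authors rows that have no matching novels rows

Fix: Use LEFT JOIN so parents without children still appear (COUNT(c.id) gives 0)

Corrected query:
SELECT p.name, COUNT(c.id) FROM authors p LEFT JOIN novels c ON c.author_id = p.id GROUP BY p.name

Result:
name    | COUNT(c.id)
--------+------------
Atwood  | 2          
Austen  | 1          
Borges  | 1          
Tolkien | 0          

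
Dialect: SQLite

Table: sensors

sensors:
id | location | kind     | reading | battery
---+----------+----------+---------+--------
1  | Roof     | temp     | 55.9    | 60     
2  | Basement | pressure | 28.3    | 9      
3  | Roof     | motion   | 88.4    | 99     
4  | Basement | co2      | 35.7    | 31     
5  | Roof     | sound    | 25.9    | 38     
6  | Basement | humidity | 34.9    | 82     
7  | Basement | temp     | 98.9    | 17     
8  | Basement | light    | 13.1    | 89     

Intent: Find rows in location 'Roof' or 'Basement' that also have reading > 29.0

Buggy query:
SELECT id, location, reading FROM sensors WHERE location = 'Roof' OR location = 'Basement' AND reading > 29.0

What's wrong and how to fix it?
Bug: AND binds tighter than OR, so this parses as location = 'Roof' OR (location = 'Basement' AND reading > 29.0)

Fix: Add parentheses around the OR so the AND applies to both alternatives

Corrected query:
SELECT id, location, reading FROM sensors WHERE (location = 'Roof' OR location = 'Basement') AND reading > 29.0

Result:
id | location | reading
---+----------+--------
1  | Roof     | 55.9   
3  | Roof     | 88.4   
4  | Basement | 35.7   
6  | Basement | 34.9   
7  | Basement | 98.9   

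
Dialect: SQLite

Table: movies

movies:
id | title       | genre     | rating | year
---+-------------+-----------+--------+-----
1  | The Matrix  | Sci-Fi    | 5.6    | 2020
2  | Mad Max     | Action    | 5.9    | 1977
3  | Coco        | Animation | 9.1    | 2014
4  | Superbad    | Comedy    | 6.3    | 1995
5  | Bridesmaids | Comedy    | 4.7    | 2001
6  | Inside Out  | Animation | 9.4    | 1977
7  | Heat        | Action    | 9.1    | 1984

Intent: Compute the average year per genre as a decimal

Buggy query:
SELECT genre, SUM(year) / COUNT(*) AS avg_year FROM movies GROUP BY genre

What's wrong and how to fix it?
Bug: Both operands are integers, so '/' performs integer division and truncates

Fix: Multiply by 1.0 (or CAST to REAL) to force floating-point division

Corrected query:
SELECT genre, SUM(year) * 1.0 / COUNT(*) AS avg_year FROM movies GROUP BY genre

Result:
genre     | avg_year
----------+---------
Action    | 1980.5  
Animation | 1995.5  
Comedy    | 1998    
Sci-Fi    | 2020    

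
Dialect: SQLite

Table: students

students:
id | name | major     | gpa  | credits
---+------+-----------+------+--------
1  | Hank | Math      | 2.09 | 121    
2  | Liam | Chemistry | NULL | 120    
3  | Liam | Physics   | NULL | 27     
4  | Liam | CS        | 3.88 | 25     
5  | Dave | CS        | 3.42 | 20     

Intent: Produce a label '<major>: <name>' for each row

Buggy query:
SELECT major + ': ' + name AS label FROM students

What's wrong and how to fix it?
Bug: SQLite uses || for string concatenation; + coerces text to numbers (yielding 0)

Fix: Use the || operator for string concatenation

Corrected query:
SELECT major || ': ' || name AS label FROM students

Result:
label          
---------------
Math: Hank     
Chemistry: Liam
Physics: Liam  
CS: Liam       
CS: Dave       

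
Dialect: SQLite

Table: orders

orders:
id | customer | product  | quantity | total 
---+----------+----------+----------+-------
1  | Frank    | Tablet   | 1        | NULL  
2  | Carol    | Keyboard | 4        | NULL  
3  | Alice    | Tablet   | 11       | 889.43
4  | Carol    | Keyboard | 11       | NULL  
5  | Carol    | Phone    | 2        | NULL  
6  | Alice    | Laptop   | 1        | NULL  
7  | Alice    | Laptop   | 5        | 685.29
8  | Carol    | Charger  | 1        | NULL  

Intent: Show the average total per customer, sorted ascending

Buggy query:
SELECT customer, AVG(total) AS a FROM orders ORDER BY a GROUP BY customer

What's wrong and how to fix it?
Bug: ORDER BY appears before GROUP BY; SQL clause order requires GROUP BY first

Fix: Move ORDER BY to the end, after GROUP BY

Corrected query:
SELECT customer, AVG(total) AS a FROM orders GROUP BY customer ORDER BY a

Result:
customer | a     
---------+-------
Carol    | NULL  
Frank    | NULL  
Alice    | 787.36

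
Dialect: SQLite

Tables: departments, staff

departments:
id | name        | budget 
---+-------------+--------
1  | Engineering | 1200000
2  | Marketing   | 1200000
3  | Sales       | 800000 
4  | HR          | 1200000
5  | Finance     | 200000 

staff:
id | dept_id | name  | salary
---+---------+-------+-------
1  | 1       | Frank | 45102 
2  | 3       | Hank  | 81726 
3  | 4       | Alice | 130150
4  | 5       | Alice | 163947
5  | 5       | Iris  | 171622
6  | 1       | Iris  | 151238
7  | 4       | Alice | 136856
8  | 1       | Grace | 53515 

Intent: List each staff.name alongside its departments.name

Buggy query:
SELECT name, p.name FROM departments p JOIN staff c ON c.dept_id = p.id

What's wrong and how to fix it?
Bug: 'name' exists in both joined tables, so the database can't tell which one is meant

Fix: Prefix ambiguous columns with the table alias

Corrected query:
SELECT c.name, p.name FROM departments p JOIN staff c ON c.dept_id = p.id

Result:
name  | name       
------+------------
Frank | Engineering
Hank  | Sales      
Alice | HR         
Alice | Finance    
Iris  | Finance    
Iris  | Engineering
Alice | HR         
Grace | Engineering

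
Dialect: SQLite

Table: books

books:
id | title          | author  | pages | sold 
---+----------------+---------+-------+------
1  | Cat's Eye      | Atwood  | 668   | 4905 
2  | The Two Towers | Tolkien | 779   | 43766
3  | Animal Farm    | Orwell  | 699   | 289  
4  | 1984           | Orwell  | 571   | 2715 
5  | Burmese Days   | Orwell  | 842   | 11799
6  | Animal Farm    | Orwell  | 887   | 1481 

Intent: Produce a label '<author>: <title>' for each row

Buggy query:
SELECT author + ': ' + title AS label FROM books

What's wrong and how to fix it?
Bug: SQLite uses || for string concatenation; + coerces text to numbers (yielding 0)

Fix: Replace + with || to concatenate text

Corrected query:
SELECT author || ': ' || title AS label FROM books

Result:
label                  
-----------------------
Atwood: Cat's Eye      
Tolkien: The Two Towers
Orwell: Animal Farm    
Orwell: 1984           
Orwell: Burmese Days   
Orwell: Animal Farm    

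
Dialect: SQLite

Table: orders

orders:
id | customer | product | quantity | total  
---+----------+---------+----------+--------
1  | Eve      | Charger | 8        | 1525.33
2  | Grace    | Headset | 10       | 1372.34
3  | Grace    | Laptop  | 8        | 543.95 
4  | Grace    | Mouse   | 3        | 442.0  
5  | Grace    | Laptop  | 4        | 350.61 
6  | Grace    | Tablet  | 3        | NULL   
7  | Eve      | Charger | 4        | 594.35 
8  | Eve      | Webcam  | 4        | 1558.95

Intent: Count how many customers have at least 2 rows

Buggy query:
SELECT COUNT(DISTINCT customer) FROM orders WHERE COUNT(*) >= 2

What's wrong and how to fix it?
Bug: COUNT(*) cannot appear in WHERE; the per-group count doesn't exist yet

Fix: Use a subquery that GROUPs and filters with HAVING, then count its rows

Corrected query:
SELECT COUNT(*) FROM (SELECT customer FROM orders GROUP BY customer HAVING COUNT(*) >= 2)

Result:
COUNT(*)
--------
2       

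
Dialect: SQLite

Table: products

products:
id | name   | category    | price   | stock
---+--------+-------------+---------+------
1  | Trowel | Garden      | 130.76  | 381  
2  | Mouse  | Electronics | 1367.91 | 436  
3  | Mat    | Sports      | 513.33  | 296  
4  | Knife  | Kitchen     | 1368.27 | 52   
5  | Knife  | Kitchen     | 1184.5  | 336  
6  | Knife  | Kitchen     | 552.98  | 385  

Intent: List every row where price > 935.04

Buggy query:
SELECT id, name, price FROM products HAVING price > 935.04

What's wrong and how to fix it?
Bug: HAVING filters the output of aggregation, but this query has no GROUP BY and no aggregate functions, so SQLite rejects it (HAVING clause on a non-aggregate query); the condition here is per row

Fix: Use WHERE for row-level filtering

Corrected query:
SELECT id, name, price FROM products WHERE price > 935.04

Result:
id | name  | price  
---+-------+--------
2  | Mouse | 1367.91
4  | Knife | 1368.27
5  | Knife | 1184.5 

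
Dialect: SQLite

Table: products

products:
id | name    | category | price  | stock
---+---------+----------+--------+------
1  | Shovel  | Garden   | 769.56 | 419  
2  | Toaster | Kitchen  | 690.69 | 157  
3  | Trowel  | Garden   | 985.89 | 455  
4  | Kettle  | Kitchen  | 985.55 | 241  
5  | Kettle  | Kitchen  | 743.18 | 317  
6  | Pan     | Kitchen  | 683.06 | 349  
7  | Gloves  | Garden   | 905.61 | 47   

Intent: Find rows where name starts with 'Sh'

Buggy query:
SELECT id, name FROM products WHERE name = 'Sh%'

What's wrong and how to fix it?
Bug: '=' compares the literal string including the % character; pattern matching needs LIKE

Fix: Replace '=' with LIKE so 'Sh%' is treated as a pattern

Corrected query:
SELECT id, name FROM products WHERE name LIKE 'Sh%'

Result:
id | name  
---+-------
1  | Shovel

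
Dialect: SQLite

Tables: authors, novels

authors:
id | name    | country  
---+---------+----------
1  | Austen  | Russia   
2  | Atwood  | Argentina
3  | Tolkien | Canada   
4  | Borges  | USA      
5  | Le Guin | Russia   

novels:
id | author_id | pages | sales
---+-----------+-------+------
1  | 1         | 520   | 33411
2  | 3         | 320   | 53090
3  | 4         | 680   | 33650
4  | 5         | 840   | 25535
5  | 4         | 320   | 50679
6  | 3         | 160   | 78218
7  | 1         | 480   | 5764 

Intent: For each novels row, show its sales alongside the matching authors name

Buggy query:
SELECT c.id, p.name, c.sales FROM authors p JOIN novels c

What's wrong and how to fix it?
Bug: JOIN with no ON clause produces a cartesian product; every novels row pairs with every authors row

Fix: Add ON c.author_id = p.id to the JOIN

Corrected query:
SELECT c.id, p.name, c.sales FROM authors p JOIN novels c ON c.author_id = p.id

Result:
id | name    | sales
---+---------+------
1  | Austen  | 33411
2  | Tolkien | 53090
3  | Borges  | 33650
4  | Le Guin | 25535
5  | Borges  | 50679
6  | Tolkien | 78218
7  | Austen  | 5764 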